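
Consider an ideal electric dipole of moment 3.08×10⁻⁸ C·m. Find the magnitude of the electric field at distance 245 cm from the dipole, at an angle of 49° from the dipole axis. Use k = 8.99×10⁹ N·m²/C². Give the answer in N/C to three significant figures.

At angle θ the dipole field magnitude is E = (kp/r³)·√(1 + 3cos²θ).
kp/r³ = (8.99×10⁹)(3.08×10⁻⁸) / (2.45)³ = 18.83 N/C.
√(1 + 3cos²49°) = √(1 + 3·0.4304) = √2.2912 ≈ 1.5137.
E ≈ 18.83 × 1.514 = 28.50 N/C.

E ≈ 28.5 N/C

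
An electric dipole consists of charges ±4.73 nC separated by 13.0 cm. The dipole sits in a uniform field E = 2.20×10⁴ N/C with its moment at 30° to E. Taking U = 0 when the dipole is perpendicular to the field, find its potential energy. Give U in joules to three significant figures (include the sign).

U ≈ -1.17×10⁻⁵ J

Dipole moment p = qd = (4.73×10⁻⁹ C)(0.130 m) = 6.149×10⁻¹⁰ C·m.
U = −p·E = −pE cosθ.
U = −(6.149×10⁻¹⁰)(2.20×10⁴)·cos30° = -1.172×10⁻⁵ J.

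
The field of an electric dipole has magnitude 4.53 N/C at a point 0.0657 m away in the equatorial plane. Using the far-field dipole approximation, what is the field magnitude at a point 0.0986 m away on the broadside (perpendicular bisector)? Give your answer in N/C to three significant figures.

E ≈ 1.34 N/C

Dipole fields scale as 1/r³ in the far field; the geometry is the same at both points.
E₂ = E₁ · (r₁/r₂)³ = 4.53 · (0.0657/0.0986)³.
(r₁/r₂)³ = (0.6663)³ = 0.2958.
E₂ ≈ 1.340 N/C.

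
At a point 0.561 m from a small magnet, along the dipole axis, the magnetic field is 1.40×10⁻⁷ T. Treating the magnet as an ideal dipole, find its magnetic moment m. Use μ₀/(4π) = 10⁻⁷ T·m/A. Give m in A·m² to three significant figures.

m ≈ 0.124 A·m²

On axis B = (μ₀/4π)·2m/r³, so m = Br³·4π/(μ₀·2).
m = (1.40×10⁻⁷)·(0.561)³ / (2·10⁻⁷) = 0.1236 A·m².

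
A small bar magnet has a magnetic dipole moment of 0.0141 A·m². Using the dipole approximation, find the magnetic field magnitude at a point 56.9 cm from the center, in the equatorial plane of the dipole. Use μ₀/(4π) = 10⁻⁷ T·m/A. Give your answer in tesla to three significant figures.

In the equatorial plane B = (μ₀/4π)·m/r³ (half the axial value).
B = (10⁻⁷)·(0.0141) / (0.569)³ = 7.654×10⁻⁹ T.

B ≈ 7.65×10⁻⁹ T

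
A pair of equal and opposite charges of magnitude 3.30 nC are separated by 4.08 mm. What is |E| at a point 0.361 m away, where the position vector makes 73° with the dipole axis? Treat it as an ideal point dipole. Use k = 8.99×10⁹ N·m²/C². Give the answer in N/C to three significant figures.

E ≈ 2.88 N/C

Dipole moment p = qd = (3.30×10⁻⁹ C)(0.00408 m) = 1.346×10⁻¹¹ C·m.
At angle θ the dipole field magnitude is E = (kp/r³)·√(1 + 3cos²θ).
kp/r³ = (8.99×10⁹)(1.346×10⁻¹¹) / (0.361)³ = 2.572 N/C.
√(1 + 3cos²73°) = √(1 + 3·0.0855) = √1.2564 ≈ 1.1209.
E ≈ 2.572 × 1.121 = 2.883 N/C.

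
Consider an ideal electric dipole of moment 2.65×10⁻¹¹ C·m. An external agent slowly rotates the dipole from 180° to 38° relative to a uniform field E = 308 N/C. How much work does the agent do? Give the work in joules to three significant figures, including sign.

W ≈ -1.46×10⁻⁸ J

W_ext = ΔU = U(θ₂) − U(θ₁) = −pE cosθ₂ − (−pE cosθ₁) = pE(cosθ₁ − cosθ₂).
W = (2.65×10⁻¹¹)(308)·(cos180° − cos38°) = (8.162×10⁻⁹)·(-1.7880) = -1.459×10⁻⁸ J.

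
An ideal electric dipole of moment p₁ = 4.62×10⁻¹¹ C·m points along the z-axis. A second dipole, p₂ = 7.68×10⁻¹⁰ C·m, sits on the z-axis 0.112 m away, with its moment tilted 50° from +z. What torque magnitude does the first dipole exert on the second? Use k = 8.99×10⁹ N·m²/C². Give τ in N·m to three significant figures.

The second dipole sits on the axis of the first, so the field there is axial: E₁ = 2kp₁/r³ along +z.
E₁ = 2(8.99×10⁹)(4.62×10⁻¹¹)/(0.112)³ = 591.3 N/C.
Torque on the second dipole: τ = p₂ E₁ sinθ.
τ = (7.68×10⁻¹⁰)(591.3)·sin50° = 3.479×10⁻⁷ N·m.

τ ≈ 3.48×10⁻⁷ N·m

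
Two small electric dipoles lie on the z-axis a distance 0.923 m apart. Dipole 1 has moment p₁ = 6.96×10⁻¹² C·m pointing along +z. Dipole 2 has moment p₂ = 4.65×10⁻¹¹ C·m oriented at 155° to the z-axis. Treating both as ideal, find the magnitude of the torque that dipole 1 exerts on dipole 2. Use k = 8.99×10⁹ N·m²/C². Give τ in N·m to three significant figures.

The second dipole sits on the axis of the first, so the field there is axial: E₁ = 2kp₁/r³ along +z.
E₁ = 2(8.99×10⁹)(6.96×10⁻¹²)/(0.923)³ = 0.1591 N/C.
Torque on the second dipole: τ = p₂ E₁ sinθ.
τ = (4.65×10⁻¹¹)(0.1591)·sin155° = 3.127×10⁻¹² N·m.

τ ≈ 3.13×10⁻¹² N·m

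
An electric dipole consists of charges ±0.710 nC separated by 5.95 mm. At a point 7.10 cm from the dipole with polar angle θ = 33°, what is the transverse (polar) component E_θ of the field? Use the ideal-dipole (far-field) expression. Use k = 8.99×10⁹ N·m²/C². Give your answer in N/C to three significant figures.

Dipole moment p = qd = (7.10×10⁻¹⁰ C)(0.00595 m) = 4.225×10⁻¹² C·m.
For a dipole, E_θ = (kp sinθ)/r³.
kp/r³ = (8.99×10⁹)(4.225×10⁻¹²)/(0.0710)³ = 106.1 N/C.
E_θ = 106.1·sin33° = 57.80 N/C.

E_θ ≈ 57.8 N/C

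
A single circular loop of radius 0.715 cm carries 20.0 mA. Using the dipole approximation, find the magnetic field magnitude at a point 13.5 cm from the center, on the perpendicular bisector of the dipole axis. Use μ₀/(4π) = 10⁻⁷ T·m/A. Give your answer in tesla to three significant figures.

B ≈ 1.31×10⁻¹⁰ T

Magnetic moment m = IA = Iπa² = (0.0200)·π·(0.00715)² = 3.212×10⁻⁶ A·m².
In the equatorial plane B = (μ₀/4π)·m/r³ (half the axial value).
B = (10⁻⁷)·(3.212×10⁻⁶) / (0.135)³ = 1.305×10⁻¹⁰ T.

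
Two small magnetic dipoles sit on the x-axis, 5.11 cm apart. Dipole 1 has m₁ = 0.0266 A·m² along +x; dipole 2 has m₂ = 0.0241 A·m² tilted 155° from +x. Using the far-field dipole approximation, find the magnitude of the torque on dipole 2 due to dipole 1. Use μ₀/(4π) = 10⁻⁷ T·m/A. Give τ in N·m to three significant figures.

Dipole B is on the axis of dipole A, so B₁ there is axial: B₁ = (μ₀/4π)·2m₁/r³ along +x.
B₁ = 2(10⁻⁷)(0.0266)/(0.0511)³ = 3.987×10⁻⁵ T.
τ = m₂ B₁ sinθ.
τ = (0.0241)(3.987×10⁻⁵)·sin155° = 4.061×10⁻⁷ N·m.

τ ≈ 4.06×10⁻⁷ N·m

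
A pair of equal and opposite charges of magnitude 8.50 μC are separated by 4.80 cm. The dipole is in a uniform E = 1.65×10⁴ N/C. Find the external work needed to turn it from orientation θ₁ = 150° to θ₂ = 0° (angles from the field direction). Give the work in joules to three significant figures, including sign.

W ≈ -0.0126 J

Dipole moment p = qd = (8.50×10⁻⁶ C)(0.0480 m) = 4.08×10⁻⁷ C·m.
W_ext = ΔU = U(θ₂) − U(θ₁) = −pE cosθ₂ − (−pE cosθ₁) = pE(cosθ₁ − cosθ₂).
W = (4.08×10⁻⁷)(1.65×10⁴)·(cos150° − cos0°) = (0.006732)·(-1.8660) = -0.01256 J.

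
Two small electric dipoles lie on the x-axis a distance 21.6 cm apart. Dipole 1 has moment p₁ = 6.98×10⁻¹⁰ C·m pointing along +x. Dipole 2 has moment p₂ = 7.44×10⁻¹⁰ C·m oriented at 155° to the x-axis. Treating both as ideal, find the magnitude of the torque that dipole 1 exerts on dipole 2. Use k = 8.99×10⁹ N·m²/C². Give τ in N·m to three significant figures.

The second dipole sits on the axis of the first, so the field there is axial: E₁ = 2kp₁/r³ along +x.
E₁ = 2(8.99×10⁹)(6.98×10⁻¹⁰)/(0.216)³ = 1245 N/C.
Torque on the second dipole: τ = p₂ E₁ sinθ.
τ = (7.44×10⁻¹⁰)(1245)·sin155° = 3.916×10⁻⁷ N·m.

τ ≈ 3.92×10⁻⁷ N·m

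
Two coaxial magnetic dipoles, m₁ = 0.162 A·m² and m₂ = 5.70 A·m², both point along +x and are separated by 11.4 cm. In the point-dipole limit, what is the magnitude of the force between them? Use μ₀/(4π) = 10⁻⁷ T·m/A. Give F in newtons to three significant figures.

On-axis B of dipole 1: B = (μ₀/4π)·2m₁/r³. Force on dipole 2: F = m₂·dB/dr.
dB/dr = −(μ₀/4π)·6m₁/r⁴, so |F| = (μ₀/4π)·6m₁m₂/r⁴.
F = 6(10⁻⁷)(0.162)(5.70)/(0.114)⁴ = 0.003280 N.

F ≈ 0.00328 N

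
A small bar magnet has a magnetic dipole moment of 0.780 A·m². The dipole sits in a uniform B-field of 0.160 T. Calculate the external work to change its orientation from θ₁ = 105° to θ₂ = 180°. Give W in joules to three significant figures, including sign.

W ≈ 0.0925 J

W_ext = ΔU = −mB cosθ₂ + mB cosθ₁ = mB(cosθ₁ − cosθ₂).
W = (0.780)(0.160)·(cos105° − cos180°) = (0.1248)·(+0.7412) = 0.09250 J.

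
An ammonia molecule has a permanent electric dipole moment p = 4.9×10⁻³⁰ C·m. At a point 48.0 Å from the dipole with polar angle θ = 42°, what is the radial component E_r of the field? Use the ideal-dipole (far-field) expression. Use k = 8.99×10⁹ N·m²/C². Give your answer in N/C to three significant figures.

For a dipole, E_r = (2kp cosθ)/r³.
kp/r³ = (8.99×10⁹)(4.90×10⁻³⁰)/(4.80×10⁻⁹)³ = 3.983×10⁵ N/C.
E_r = 2·3.983×10⁵·cos42° = 5.920×10⁵ N/C.

E_r ≈ 5.92×10⁵ N/C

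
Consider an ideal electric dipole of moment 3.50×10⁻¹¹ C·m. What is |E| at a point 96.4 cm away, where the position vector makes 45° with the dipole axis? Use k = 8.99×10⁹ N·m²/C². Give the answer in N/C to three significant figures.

At angle θ the dipole field magnitude is E = (kp/r³)·√(1 + 3cos²θ).
kp/r³ = (8.99×10⁹)(3.50×10⁻¹¹) / (0.964)³ = 0.3512 N/C.
√(1 + 3cos²45°) = √(1 + 3·0.5000) = √2.5000 ≈ 1.5811.
E ≈ 0.3512 × 1.581 = 0.5553 N/C.

E ≈ 0.555 N/C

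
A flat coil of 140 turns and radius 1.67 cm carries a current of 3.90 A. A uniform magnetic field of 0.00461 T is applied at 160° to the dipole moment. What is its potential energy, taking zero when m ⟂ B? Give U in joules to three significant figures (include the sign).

m = NIA = NIπa² = 140·(3.90)·π·(0.0167)² = 0.4784 A·m².
U = −m·B = −mB cosθ.
U = −(0.4784)(0.00461)·cos160° = 0.002072 J.

U ≈ 0.00207 J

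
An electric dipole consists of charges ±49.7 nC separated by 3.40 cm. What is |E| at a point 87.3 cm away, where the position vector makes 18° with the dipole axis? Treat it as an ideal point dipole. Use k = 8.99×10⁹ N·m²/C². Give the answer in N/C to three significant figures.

Dipole moment p = qd = (4.97×10⁻⁸ C)(0.0340 m) = 1.69×10⁻⁹ C·m.
At angle θ the dipole field magnitude is E = (kp/r³)·√(1 + 3cos²θ).
kp/r³ = (8.99×10⁹)(1.69×10⁻⁹) / (0.873)³ = 22.84 N/C.
√(1 + 3cos²18°) = √(1 + 3·0.9045) = √3.7135 ≈ 1.9271.
E ≈ 22.84 × 1.927 = 44.00 N/C.

E ≈ 44.0 N/C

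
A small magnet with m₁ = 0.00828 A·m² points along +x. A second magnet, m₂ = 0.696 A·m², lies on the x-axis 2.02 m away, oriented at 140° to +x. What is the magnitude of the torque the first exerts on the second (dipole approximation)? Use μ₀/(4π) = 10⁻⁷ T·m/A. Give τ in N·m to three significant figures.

Dipole B is on the axis of dipole A, so B₁ there is axial: B₁ = (μ₀/4π)·2m₁/r³ along +x.
B₁ = 2(10⁻⁷)(0.00828)/(2.02)³ = 2.009×10⁻¹⁰ T.
τ = m₂ B₁ sinθ.
τ = (0.696)(2.009×10⁻¹⁰)·sin140° = 8.988×10⁻¹¹ N·m.

τ ≈ 8.99×10⁻¹¹ N·m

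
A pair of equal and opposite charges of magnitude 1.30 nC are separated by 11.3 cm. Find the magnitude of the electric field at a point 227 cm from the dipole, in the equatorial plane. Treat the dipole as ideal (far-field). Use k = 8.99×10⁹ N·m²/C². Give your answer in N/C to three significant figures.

E ≈ 0.113 N/C

Dipole moment p = qd = (1.30×10⁻⁹ C)(0.113 m) = 1.469×10⁻¹⁰ C·m.
On the perpendicular bisector E = kp/r³ (half the axial value at the same distance).
E = (8.99×10⁹)(1.469×10⁻¹⁰) / (2.27)³ = 0.1129 N/C.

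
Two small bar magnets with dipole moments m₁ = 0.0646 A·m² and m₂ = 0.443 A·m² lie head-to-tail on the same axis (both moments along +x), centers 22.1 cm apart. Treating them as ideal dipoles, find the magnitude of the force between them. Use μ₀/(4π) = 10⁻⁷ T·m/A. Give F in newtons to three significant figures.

On-axis B of dipole 1: B = (μ₀/4π)·2m₁/r³. Force on dipole 2: F = m₂·dB/dr.
dB/dr = −(μ₀/4π)·6m₁/r⁴, so |F| = (μ₀/4π)·6m₁m₂/r⁴.
F = 6(10⁻⁷)(0.0646)(0.443)/(0.221)⁴ = 7.198×10⁻⁶ N.

F ≈ 7.20×10⁻⁶ N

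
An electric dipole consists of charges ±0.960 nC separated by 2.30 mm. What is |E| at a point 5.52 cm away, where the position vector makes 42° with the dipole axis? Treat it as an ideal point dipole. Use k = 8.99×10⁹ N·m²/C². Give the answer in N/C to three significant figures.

E ≈ 192 N/C

Dipole moment p = qd = (9.60×10⁻¹⁰ C)(0.00230 m) = 2.208×10⁻¹² C·m.
At angle θ the dipole field magnitude is E = (kp/r³)·√(1 + 3cos²θ).
kp/r³ = (8.99×10⁹)(2.208×10⁻¹²) / (0.0552)³ = 118.0 N/C.
√(1 + 3cos²42°) = √(1 + 3·0.5523) = √2.6568 ≈ 1.6300.
E ≈ 118.0 × 1.630 = 192.4 N/C.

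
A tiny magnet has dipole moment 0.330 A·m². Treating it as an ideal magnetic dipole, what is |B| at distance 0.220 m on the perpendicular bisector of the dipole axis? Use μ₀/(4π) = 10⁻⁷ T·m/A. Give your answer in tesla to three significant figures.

B ≈ 3.10×10⁻⁶ T

In the equatorial plane B = (μ₀/4π)·m/r³ (half the axial value).
B = (10⁻⁷)·(0.330) / (0.220)³ = 3.099×10⁻⁶ T.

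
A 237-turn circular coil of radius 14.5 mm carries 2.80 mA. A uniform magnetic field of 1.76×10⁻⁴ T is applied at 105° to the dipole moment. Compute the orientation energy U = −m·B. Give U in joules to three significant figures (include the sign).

U ≈ 2.00×10⁻⁸ J

m = NIA = NIπa² = 237·(0.00280)·π·(0.0145)² = 4.383×10⁻⁴ A·m².
U = −m·B = −mB cosθ.
U = −(4.383×10⁻⁴)(1.76×10⁻⁴)·cos105° = 1.997×10⁻⁸ J.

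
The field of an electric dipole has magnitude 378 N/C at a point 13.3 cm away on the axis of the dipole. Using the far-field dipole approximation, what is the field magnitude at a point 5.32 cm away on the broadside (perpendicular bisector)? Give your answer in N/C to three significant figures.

Dipole fields scale as 1/r³ in the far field.
The axial field is twice the equatorial field at the same r, so the geometry factor is 1/2.
E₂ = E₁ · (1/2) · (r₁/r₂)³ = 378 · 0.5 · (13.3/5.32)³.
(r₁/r₂)³ = (2.5)³ = 15.62.
E₂ ≈ 2953 N/C.

E ≈ 2950 N/C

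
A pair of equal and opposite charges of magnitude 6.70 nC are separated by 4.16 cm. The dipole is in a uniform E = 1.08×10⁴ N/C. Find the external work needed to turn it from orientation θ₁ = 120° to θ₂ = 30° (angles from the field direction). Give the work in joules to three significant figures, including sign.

Dipole moment p = qd = (6.70×10⁻⁹ C)(0.0416 m) = 2.787×10⁻¹⁰ C·m.
W_ext = ΔU = U(θ₂) − U(θ₁) = −pE cosθ₂ − (−pE cosθ₁) = pE(cosθ₁ − cosθ₂).
W = (2.787×10⁻¹⁰)(1.08×10⁴)·(cos120° − cos30°) = (3.010×10⁻⁶)·(-1.3660) = -4.112×10⁻⁶ J.

W ≈ -4.11×10⁻⁶ J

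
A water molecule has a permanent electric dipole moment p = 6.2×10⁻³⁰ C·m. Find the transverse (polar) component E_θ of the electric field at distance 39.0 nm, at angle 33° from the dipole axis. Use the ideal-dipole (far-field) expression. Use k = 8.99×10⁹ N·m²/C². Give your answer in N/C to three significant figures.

For a dipole, E_θ = (kp sinθ)/r³.
kp/r³ = (8.99×10⁹)(6.20×10⁻³⁰)/(3.90×10⁻⁸)³ = 939.6 N/C.
E_θ = 939.6·sin33° = 511.8 N/C.

E_θ ≈ 512 N/C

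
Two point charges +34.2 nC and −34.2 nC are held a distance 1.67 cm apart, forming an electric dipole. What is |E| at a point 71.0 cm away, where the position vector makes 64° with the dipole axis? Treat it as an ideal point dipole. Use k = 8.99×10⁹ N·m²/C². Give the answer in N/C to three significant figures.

Dipole moment p = qd = (3.42×10⁻⁸ C)(0.0167 m) = 5.711×10⁻¹⁰ C·m.
At angle θ the dipole field magnitude is E = (kp/r³)·√(1 + 3cos²θ).
kp/r³ = (8.99×10⁹)(5.711×10⁻¹⁰) / (0.710)³ = 14.34 N/C.
√(1 + 3cos²64°) = √(1 + 3·0.1922) = √1.5765 ≈ 1.2556.
E ≈ 14.34 × 1.256 = 18.01 N/C.

E ≈ 18.0 N/C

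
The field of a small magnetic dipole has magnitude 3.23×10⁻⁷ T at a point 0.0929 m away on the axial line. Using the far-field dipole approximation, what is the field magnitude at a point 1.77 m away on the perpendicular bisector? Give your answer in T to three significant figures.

B ≈ 2.34×10⁻¹¹ T

Dipole fields scale as 1/r³ in the far field.
The axial field is twice the equatorial field at the same r, so the geometry factor is 1/2.
B₂ = B₁ · (1/2) · (r₁/r₂)³ = 3.23×10⁻⁷ · 0.5 · (0.0929/1.77)³.
(r₁/r₂)³ = (0.05249)³ = 0.0001446.
B₂ ≈ 2.335×10⁻¹¹ T.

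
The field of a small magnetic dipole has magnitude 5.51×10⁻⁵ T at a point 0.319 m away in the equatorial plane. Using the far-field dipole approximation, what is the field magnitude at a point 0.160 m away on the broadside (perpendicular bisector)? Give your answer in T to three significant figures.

B ≈ 4.37×10⁻⁴ T

Dipole fields scale as 1/r³ in the far field; the geometry is the same at both points.
B₂ = B₁ · (r₁/r₂)³ = 5.51×10⁻⁵ · (0.319/0.160)³.
(r₁/r₂)³ = (1.994)³ = 7.925.
B₂ ≈ 4.367×10⁻⁴ T.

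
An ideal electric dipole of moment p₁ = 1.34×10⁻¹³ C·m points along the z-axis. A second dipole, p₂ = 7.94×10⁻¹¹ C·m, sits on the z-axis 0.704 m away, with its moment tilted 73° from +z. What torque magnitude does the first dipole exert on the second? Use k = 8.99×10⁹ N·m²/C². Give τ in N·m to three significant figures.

The second dipole sits on the axis of the first, so the field there is axial: E₁ = 2kp₁/r³ along +z.
E₁ = 2(8.99×10⁹)(1.34×10⁻¹³)/(0.704)³ = 0.006905 N/C.
Torque on the second dipole: τ = p₂ E₁ sinθ.
τ = (7.94×10⁻¹¹)(0.006905)·sin73° = 5.243×10⁻¹³ N·m.

τ ≈ 5.24×10⁻¹³ N·m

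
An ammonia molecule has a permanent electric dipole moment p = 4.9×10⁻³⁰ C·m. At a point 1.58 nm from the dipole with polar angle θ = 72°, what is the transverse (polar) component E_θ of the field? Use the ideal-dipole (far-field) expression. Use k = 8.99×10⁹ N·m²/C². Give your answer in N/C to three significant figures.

E_θ ≈ 1.06×10⁷ N/C

For a dipole, E_θ = (kp sinθ)/r³.
kp/r³ = (8.99×10⁹)(4.90×10⁻³⁰)/(1.58×10⁻⁹)³ = 1.117×10⁷ N/C.
E_θ = 1.117×10⁷·sin72° = 1.062×10⁷ N/C.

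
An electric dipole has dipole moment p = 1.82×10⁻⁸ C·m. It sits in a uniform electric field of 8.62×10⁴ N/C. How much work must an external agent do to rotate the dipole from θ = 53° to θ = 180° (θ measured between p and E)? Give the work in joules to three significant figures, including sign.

W_ext = ΔU = U(θ₂) − U(θ₁) = −pE cosθ₂ − (−pE cosθ₁) = pE(cosθ₁ − cosθ₂).
W = (1.82×10⁻⁸)(8.62×10⁴)·(cos53° − cos180°) = (0.001569)·(+1.6018) = 0.002513 J.

W ≈ 0.00251 J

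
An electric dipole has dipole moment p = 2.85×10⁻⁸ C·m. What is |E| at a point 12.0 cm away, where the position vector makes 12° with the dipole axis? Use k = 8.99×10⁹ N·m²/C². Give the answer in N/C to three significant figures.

At angle θ the dipole field magnitude is E = (kp/r³)·√(1 + 3cos²θ).
kp/r³ = (8.99×10⁹)(2.85×10⁻⁸) / (0.120)³ = 1.483×10⁵ N/C.
√(1 + 3cos²12°) = √(1 + 3·0.9568) = √3.8703 ≈ 1.9673.
E ≈ 1.483×10⁵ × 1.967 = 2.917×10⁵ N/C.

E ≈ 2.92×10⁵ N/C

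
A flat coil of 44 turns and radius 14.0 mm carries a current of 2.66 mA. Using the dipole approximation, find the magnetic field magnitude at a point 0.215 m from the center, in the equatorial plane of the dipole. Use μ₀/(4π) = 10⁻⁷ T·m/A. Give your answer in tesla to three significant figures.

B ≈ 7.25×10⁻¹⁰ T

m = NIA = NIπa² = 44·(0.00266)·π·(0.0140)² = 7.207×10⁻⁵ A·m².
In the equatorial plane B = (μ₀/4π)·m/r³ (half the axial value).
B = (10⁻⁷)·(7.207×10⁻⁵) / (0.215)³ = 7.252×10⁻¹⁰ T.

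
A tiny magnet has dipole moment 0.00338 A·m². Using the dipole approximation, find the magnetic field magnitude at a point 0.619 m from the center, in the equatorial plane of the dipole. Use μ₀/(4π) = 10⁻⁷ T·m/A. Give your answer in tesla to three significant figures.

B ≈ 1.43×10⁻⁹ T

In the equatorial plane B = (μ₀/4π)·m/r³ (half the axial value).
B = (10⁻⁷)·(0.00338) / (0.619)³ = 1.425×10⁻⁹ T.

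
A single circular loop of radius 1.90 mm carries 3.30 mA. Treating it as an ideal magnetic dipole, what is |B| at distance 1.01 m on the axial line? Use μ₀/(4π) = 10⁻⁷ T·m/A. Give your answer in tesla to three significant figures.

Magnetic moment m = IA = Iπa² = (0.00330)·π·(0.00190)² = 3.743×10⁻⁸ A·m².
On axis B = (μ₀/4π)·2m/r³.
B = 2·(10⁻⁷)·(3.743×10⁻⁸) / (1.01)³ = 7.266×10⁻¹⁵ T.

B ≈ 7.27×10⁻¹⁵ T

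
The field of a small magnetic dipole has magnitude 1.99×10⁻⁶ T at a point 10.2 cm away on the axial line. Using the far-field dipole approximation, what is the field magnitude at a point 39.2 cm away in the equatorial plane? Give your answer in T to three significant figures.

Dipole fields scale as 1/r³ in the far field.
The axial field is twice the equatorial field at the same r, so the geometry factor is 1/2.
B₂ = B₁ · (1/2) · (r₁/r₂)³ = 1.99×10⁻⁶ · 0.5 · (10.2/39.2)³.
(r₁/r₂)³ = (0.2602)³ = 0.01762.
B₂ ≈ 1.753×10⁻⁸ T.

B ≈ 1.75×10⁻⁸ T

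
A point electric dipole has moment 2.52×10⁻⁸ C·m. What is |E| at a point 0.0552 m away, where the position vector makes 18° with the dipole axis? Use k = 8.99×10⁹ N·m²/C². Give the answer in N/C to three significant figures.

E ≈ 2.60×10⁶ N/C

At angle θ the dipole field magnitude is E = (kp/r³)·√(1 + 3cos²θ).
kp/r³ = (8.99×10⁹)(2.52×10⁻⁸) / (0.0552)³ = 1.347×10⁶ N/C.
√(1 + 3cos²18°) = √(1 + 3·0.9045) = √3.7135 ≈ 1.9271.
E ≈ 1.347×10⁶ × 1.927 = 2.596×10⁶ N/C.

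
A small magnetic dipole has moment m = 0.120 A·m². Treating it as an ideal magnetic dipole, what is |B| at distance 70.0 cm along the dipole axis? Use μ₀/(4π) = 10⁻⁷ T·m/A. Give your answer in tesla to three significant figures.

On axis B = (μ₀/4π)·2m/r³.
B = 2·(10⁻⁷)·(0.120) / (0.700)³ = 6.997×10⁻⁸ T.

B ≈ 7.00×10⁻⁸ T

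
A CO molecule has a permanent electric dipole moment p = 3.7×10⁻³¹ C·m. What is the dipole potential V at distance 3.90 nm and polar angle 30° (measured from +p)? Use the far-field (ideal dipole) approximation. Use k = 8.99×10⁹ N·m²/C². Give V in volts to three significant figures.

The dipole potential is V = kp cosθ / r².
V = (8.99×10⁹)(3.70×10⁻³¹)·cos30° / (3.90×10⁻⁹)² = 1.894×10⁻⁴ V.

V ≈ 1.89×10⁻⁴ V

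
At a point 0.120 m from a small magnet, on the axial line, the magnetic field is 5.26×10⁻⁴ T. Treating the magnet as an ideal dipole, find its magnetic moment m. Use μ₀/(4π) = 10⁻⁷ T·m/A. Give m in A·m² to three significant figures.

On axis B = (μ₀/4π)·2m/r³, so m = Br³·4π/(μ₀·2).
m = (5.26×10⁻⁴)·(0.120)³ / (2·10⁻⁷) = 4.545 A·m².

m ≈ 4.54 A·m²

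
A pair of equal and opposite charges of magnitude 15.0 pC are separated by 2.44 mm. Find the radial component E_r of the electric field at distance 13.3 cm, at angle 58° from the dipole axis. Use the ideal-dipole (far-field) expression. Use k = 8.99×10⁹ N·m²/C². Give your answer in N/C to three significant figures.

Dipole moment p = qd = (1.50×10⁻¹¹ C)(0.00244 m) = 3.66×10⁻¹⁴ C·m.
For a dipole, E_r = (2kp cosθ)/r³.
kp/r³ = (8.99×10⁹)(3.66×10⁻¹⁴)/(0.133)³ = 0.1399 N/C.
E_r = 2·0.1399·cos58° = 0.1482 N/C.

E_r ≈ 0.148 N/C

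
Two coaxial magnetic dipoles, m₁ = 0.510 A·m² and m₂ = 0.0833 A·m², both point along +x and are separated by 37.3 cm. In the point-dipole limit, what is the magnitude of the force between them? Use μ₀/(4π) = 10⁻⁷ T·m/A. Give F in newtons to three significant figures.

F ≈ 1.32×10⁻⁶ N

On-axis B of dipole 1: B = (μ₀/4π)·2m₁/r³. Force on dipole 2: F = m₂·dB/dr.
dB/dr = −(μ₀/4π)·6m₁/r⁴, so |F| = (μ₀/4π)·6m₁m₂/r⁴.
F = 6(10⁻⁷)(0.510)(0.0833)/(0.373)⁴ = 1.317×10⁻⁶ N.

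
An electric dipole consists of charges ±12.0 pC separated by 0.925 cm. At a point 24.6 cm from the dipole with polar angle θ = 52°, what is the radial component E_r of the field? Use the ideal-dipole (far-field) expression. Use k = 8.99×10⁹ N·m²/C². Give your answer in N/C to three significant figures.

Dipole moment p = qd = (1.20×10⁻¹¹ C)(0.00925 m) = 1.11×10⁻¹³ C·m.
For a dipole, E_r = (2kp cosθ)/r³.
kp/r³ = (8.99×10⁹)(1.11×10⁻¹³)/(0.246)³ = 0.06703 N/C.
E_r = 2·0.06703·cos52° = 0.08254 N/C.

E_r ≈ 0.0825 N/C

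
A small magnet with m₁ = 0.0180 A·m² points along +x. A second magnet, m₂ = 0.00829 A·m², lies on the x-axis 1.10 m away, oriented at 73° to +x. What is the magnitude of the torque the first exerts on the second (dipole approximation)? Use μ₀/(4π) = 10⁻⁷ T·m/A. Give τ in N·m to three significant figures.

Dipole B is on the axis of dipole A, so B₁ there is axial: B₁ = (μ₀/4π)·2m₁/r³ along +x.
B₁ = 2(10⁻⁷)(0.0180)/(1.10)³ = 2.705×10⁻⁹ T.
τ = m₂ B₁ sinθ.
τ = (0.00829)(2.705×10⁻⁹)·sin73° = 2.144×10⁻¹¹ N·m.

τ ≈ 2.14×10⁻¹¹ N·m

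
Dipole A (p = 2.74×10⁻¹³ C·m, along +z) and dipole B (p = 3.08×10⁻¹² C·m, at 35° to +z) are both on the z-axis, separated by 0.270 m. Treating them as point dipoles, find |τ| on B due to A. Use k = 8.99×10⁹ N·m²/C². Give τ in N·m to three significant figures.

The second dipole sits on the axis of the first, so the field there is axial: E₁ = 2kp₁/r³ along +z.
E₁ = 2(8.99×10⁹)(2.74×10⁻¹³)/(0.270)³ = 0.2503 N/C.
Torque on the second dipole: τ = p₂ E₁ sinθ.
τ = (3.08×10⁻¹²)(0.2503)·sin35° = 4.422×10⁻¹³ N·m.

τ ≈ 4.42×10⁻¹³ N·m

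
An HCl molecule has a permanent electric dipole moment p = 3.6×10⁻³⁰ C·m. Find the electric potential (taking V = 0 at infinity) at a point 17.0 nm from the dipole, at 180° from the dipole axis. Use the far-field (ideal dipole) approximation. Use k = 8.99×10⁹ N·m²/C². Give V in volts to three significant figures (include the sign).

The dipole potential is V = kp cosθ / r².
V = (8.99×10⁹)(3.60×10⁻³⁰)·cos180° / (1.70×10⁻⁸)² = -1.120×10⁻⁴ V.

V ≈ -1.12×10⁻⁴ V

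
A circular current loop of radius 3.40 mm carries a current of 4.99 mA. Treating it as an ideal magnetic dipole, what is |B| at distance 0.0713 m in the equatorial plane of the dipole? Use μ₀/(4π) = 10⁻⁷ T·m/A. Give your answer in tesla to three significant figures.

B ≈ 5.00×10⁻¹¹ T

Magnetic moment m = IA = Iπa² = (0.00499)·π·(0.00340)² = 1.812×10⁻⁷ A·m².
In the equatorial plane B = (μ₀/4π)·m/r³ (half the axial value).
B = (10⁻⁷)·(1.812×10⁻⁷) / (0.0713)³ = 4.999×10⁻¹¹ T.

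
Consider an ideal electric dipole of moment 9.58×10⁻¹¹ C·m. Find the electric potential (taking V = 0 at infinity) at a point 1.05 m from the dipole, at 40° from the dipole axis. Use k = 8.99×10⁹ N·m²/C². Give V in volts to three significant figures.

The dipole potential is V = kp cosθ / r².
V = (8.99×10⁹)(9.58×10⁻¹¹)·cos40° / (1.05)² = 0.5984 V.

V ≈ 0.598 V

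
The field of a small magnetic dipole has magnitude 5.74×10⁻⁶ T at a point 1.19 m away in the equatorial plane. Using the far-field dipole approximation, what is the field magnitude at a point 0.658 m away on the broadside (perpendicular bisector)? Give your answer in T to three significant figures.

B ≈ 3.40×10⁻⁵ T

Dipole fields scale as 1/r³ in the far field; the geometry is the same at both points.
B₂ = B₁ · (r₁/r₂)³ = 5.74×10⁻⁶ · (1.19/0.658)³.
(r₁/r₂)³ = (1.809)³ = 5.915.
B₂ ≈ 3.395×10⁻⁵ T.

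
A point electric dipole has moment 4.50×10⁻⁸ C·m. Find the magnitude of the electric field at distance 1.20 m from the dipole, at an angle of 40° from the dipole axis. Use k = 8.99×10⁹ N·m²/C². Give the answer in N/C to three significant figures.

E ≈ 389 N/C

At angle θ the dipole field magnitude is E = (kp/r³)·√(1 + 3cos²θ).
kp/r³ = (8.99×10⁹)(4.50×10⁻⁸) / (1.20)³ = 234.1 N/C.
√(1 + 3cos²40°) = √(1 + 3·0.5868) = √2.7605 ≈ 1.6615.
E ≈ 234.1 × 1.661 = 389.0 N/C.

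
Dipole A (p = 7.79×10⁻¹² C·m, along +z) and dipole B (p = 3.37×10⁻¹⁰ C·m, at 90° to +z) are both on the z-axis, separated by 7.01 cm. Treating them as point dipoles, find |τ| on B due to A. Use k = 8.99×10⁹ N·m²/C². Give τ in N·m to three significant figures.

τ ≈ 1.37×10⁻⁷ N·m

The second dipole sits on the axis of the first, so the field there is axial: E₁ = 2kp₁/r³ along +z.
E₁ = 2(8.99×10⁹)(7.79×10⁻¹²)/(0.0701)³ = 406.6 N/C.
Torque on the second dipole: τ = p₂ E₁ sinθ.
τ = (3.37×10⁻¹⁰)(406.6)·sin90° = 1.370×10⁻⁷ N·m.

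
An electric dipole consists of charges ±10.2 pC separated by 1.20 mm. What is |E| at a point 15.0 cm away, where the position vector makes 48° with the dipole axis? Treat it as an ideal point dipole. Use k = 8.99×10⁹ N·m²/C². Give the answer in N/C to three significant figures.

Dipole moment p = qd = (1.02×10⁻¹¹ C)(0.00120 m) = 1.224×10⁻¹⁴ C·m.
At angle θ the dipole field magnitude is E = (kp/r³)·√(1 + 3cos²θ).
kp/r³ = (8.99×10⁹)(1.224×10⁻¹⁴) / (0.150)³ = 0.03260 N/C.
√(1 + 3cos²48°) = √(1 + 3·0.4477) = √2.3432 ≈ 1.5308.
E ≈ 0.03260 × 1.531 = 0.04991 N/C.

E ≈ 0.0499 N/C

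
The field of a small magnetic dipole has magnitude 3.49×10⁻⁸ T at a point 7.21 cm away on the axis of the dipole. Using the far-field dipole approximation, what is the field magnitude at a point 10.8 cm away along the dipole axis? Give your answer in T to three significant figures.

Dipole fields scale as 1/r³ in the far field; the geometry is the same at both points.
B₂ = B₁ · (r₁/r₂)³ = 3.49×10⁻⁸ · (7.21/10.8)³.
(r₁/r₂)³ = (0.6676)³ = 0.2975.
B₂ ≈ 1.038×10⁻⁸ T.

B ≈ 1.04×10⁻⁸ T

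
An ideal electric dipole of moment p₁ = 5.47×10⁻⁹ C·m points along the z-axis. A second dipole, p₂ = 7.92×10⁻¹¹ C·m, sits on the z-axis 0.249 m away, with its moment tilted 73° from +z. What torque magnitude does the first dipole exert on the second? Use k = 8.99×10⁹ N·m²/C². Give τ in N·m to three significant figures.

The second dipole sits on the axis of the first, so the field there is axial: E₁ = 2kp₁/r³ along +z.
E₁ = 2(8.99×10⁹)(5.47×10⁻⁹)/(0.249)³ = 6371 N/C.
Torque on the second dipole: τ = p₂ E₁ sinθ.
τ = (7.92×10⁻¹¹)(6371)·sin73° = 4.825×10⁻⁷ N·m.

τ ≈ 4.83×10⁻⁷ N·m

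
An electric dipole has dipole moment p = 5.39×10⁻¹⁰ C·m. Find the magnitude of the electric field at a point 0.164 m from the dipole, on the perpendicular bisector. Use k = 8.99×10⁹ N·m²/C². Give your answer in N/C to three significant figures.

In the equatorial plane E = kp/r³.
E = (8.99×10⁹)(5.39×10⁻¹⁰) / (0.164)³ = 1099 N/C.

E ≈ 1100 N/C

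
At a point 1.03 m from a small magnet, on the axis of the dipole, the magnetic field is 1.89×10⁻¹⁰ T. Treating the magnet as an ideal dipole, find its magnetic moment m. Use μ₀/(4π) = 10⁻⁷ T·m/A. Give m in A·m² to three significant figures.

m ≈ 0.00103 A·m²

On axis B = (μ₀/4π)·2m/r³, so m = Br³·4π/(μ₀·2).
m = (1.89×10⁻¹⁰)·(1.03)³ / (2·10⁻⁷) = 0.001033 A·m².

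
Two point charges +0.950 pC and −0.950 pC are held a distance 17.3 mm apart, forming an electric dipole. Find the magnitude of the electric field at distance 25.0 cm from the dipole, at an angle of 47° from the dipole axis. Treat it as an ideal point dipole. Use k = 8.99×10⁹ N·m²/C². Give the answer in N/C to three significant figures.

E ≈ 0.0146 N/C

Dipole moment p = qd = (9.50×10⁻¹³ C)(0.0173 m) = 1.644×10⁻¹⁴ C·m.
At angle θ the dipole field magnitude is E = (kp/r³)·√(1 + 3cos²θ).
kp/r³ = (8.99×10⁹)(1.644×10⁻¹⁴) / (0.250)³ = 0.009459 N/C.
√(1 + 3cos²47°) = √(1 + 3·0.4651) = √2.3954 ≈ 1.5477.
E ≈ 0.009459 × 1.548 = 0.01464 N/C.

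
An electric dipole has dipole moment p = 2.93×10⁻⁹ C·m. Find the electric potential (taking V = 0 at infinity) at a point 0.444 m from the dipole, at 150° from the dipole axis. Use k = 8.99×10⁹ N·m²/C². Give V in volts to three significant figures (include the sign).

The dipole potential is V = kp cosθ / r².
V = (8.99×10⁹)(2.93×10⁻⁹)·cos150° / (0.444)² = -115.7 V.

V ≈ -116 V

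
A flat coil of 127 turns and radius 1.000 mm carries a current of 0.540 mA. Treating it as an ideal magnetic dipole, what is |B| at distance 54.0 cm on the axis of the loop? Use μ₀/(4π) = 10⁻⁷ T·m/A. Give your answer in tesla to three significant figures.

B ≈ 2.74×10⁻¹³ T

m = NIA = NIπa² = 127·(5.40×10⁻⁴)·π·(0.00100)² = 2.155×10⁻⁷ A·m².
On axis B = (μ₀/4π)·2m/r³.
B = 2·(10⁻⁷)·(2.155×10⁻⁷) / (0.540)³ = 2.737×10⁻¹³ T.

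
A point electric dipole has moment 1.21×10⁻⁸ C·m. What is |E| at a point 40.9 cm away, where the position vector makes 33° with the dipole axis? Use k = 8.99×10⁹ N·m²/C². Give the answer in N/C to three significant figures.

At angle θ the dipole field magnitude is E = (kp/r³)·√(1 + 3cos²θ).
kp/r³ = (8.99×10⁹)(1.21×10⁻⁸) / (0.409)³ = 1590 N/C.
√(1 + 3cos²33°) = √(1 + 3·0.7034) = √3.1101 ≈ 1.7635.
E ≈ 1590 × 1.764 = 2804 N/C.

E ≈ 2800 N/C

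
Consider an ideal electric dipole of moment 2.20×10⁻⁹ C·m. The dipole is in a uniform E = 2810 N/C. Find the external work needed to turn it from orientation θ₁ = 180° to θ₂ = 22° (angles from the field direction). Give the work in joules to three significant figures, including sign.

W_ext = ΔU = U(θ₂) − U(θ₁) = −pE cosθ₂ − (−pE cosθ₁) = pE(cosθ₁ − cosθ₂).
W = (2.20×10⁻⁹)(2810)·(cos180° − cos22°) = (6.182×10⁻⁶)·(-1.9272) = -1.191×10⁻⁵ J.

W ≈ -1.19×10⁻⁵ J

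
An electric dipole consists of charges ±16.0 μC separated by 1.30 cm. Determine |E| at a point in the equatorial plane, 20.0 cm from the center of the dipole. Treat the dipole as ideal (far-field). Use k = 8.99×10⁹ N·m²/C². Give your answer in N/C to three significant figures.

Dipole moment p = qd = (1.60×10⁻⁵ C)(0.0130 m) = 2.08×10⁻⁷ C·m.
On the perpendicular bisector E = kp/r³ (half the axial value at the same distance).
E = (8.99×10⁹)(2.08×10⁻⁷) / (0.200)³ = 2.337×10⁵ N/C.

E ≈ 2.34×10⁵ N/C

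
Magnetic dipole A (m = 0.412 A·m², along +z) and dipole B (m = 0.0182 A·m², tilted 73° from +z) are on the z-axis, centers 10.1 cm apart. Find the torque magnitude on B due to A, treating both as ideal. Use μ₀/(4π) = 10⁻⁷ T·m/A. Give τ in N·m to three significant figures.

τ ≈ 1.39×10⁻⁶ N·m

Dipole B is on the axis of dipole A, so B₁ there is axial: B₁ = (μ₀/4π)·2m₁/r³ along +z.
B₁ = 2(10⁻⁷)(0.412)/(0.101)³ = 7.998×10⁻⁵ T.
τ = m₂ B₁ sinθ.
τ = (0.0182)(7.998×10⁻⁵)·sin73° = 1.392×10⁻⁶ N·m.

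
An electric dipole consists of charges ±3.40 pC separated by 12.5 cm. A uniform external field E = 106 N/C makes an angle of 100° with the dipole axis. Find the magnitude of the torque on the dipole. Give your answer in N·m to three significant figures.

Dipole moment p = qd = (3.40×10⁻¹² C)(0.125 m) = 4.25×10⁻¹³ C·m.
Torque on an electric dipole: τ = pE sinθ.
τ = (4.25×10⁻¹³)(106)·sin100° = 4.437×10⁻¹¹ N·m.

τ ≈ 4.44×10⁻¹¹ N·m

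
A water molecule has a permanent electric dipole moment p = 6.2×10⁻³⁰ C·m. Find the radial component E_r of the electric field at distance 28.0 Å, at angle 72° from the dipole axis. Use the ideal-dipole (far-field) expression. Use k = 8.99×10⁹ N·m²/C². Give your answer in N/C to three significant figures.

E_r ≈ 1.57×10⁶ N/C

For a dipole, E_r = (2kp cosθ)/r³.
kp/r³ = (8.99×10⁹)(6.20×10⁻³⁰)/(2.80×10⁻⁹)³ = 2.539×10⁶ N/C.
E_r = 2·2.539×10⁶·cos72° = 1.569×10⁶ N/C.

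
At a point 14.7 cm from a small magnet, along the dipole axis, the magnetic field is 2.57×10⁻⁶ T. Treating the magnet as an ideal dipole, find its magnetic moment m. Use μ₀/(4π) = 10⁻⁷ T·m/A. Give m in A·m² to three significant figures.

m ≈ 0.0408 A·m²

On axis B = (μ₀/4π)·2m/r³, so m = Br³·4π/(μ₀·2).
m = (2.57×10⁻⁶)·(0.147)³ / (2·10⁻⁷) = 0.04082 A·m².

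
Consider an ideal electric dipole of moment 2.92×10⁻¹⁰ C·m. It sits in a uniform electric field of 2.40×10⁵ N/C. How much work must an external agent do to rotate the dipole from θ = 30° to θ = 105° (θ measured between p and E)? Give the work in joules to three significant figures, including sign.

W ≈ 7.88×10⁻⁵ J

W_ext = ΔU = U(θ₂) − U(θ₁) = −pE cosθ₂ − (−pE cosθ₁) = pE(cosθ₁ − cosθ₂).
W = (2.92×10⁻¹⁰)(2.40×10⁵)·(cos30° − cos105°) = (7.008×10⁻⁵)·(+1.1248) = 7.883×10⁻⁵ J.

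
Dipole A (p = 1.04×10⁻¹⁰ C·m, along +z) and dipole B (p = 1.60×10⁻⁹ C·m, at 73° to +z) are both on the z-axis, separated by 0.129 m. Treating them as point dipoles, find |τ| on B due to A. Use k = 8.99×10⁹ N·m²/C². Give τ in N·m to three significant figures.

The second dipole sits on the axis of the first, so the field there is axial: E₁ = 2kp₁/r³ along +z.
E₁ = 2(8.99×10⁹)(1.04×10⁻¹⁰)/(0.129)³ = 871.1 N/C.
Torque on the second dipole: τ = p₂ E₁ sinθ.
τ = (1.60×10⁻⁹)(871.1)·sin73° = 1.333×10⁻⁶ N·m.

τ ≈ 1.33×10⁻⁶ N·m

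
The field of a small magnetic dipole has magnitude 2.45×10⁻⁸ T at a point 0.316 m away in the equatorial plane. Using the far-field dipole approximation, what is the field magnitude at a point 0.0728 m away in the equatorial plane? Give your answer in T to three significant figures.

Dipole fields scale as 1/r³ in the far field; the geometry is the same at both points.
B₂ = B₁ · (r₁/r₂)³ = 2.45×10⁻⁸ · (0.316/0.0728)³.
(r₁/r₂)³ = (4.341)³ = 81.78.
B₂ ≈ 2.004×10⁻⁶ T.

B ≈ 2.00×10⁻⁶ T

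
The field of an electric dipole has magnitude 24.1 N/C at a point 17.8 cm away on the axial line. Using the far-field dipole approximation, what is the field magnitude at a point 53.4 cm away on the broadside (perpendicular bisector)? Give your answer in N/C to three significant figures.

Dipole fields scale as 1/r³ in the far field.
The axial field is twice the equatorial field at the same r, so the geometry factor is 1/2.
E₂ = E₁ · (1/2) · (r₁/r₂)³ = 24.1 · 0.5 · (17.8/53.4)³.
(r₁/r₂)³ = (0.3333)³ = 0.03704.
E₂ ≈ 0.4463 N/C.

E ≈ 0.446 N/C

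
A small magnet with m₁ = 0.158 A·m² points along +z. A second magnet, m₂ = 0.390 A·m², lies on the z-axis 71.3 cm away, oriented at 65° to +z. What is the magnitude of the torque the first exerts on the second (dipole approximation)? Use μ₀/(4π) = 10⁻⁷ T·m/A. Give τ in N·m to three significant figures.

Dipole B is on the axis of dipole A, so B₁ there is axial: B₁ = (μ₀/4π)·2m₁/r³ along +z.
B₁ = 2(10⁻⁷)(0.158)/(0.713)³ = 8.718×10⁻⁸ T.
τ = m₂ B₁ sinθ.
τ = (0.390)(8.718×10⁻⁸)·sin65° = 3.081×10⁻⁸ N·m.

τ ≈ 3.08×10⁻⁸ N·m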